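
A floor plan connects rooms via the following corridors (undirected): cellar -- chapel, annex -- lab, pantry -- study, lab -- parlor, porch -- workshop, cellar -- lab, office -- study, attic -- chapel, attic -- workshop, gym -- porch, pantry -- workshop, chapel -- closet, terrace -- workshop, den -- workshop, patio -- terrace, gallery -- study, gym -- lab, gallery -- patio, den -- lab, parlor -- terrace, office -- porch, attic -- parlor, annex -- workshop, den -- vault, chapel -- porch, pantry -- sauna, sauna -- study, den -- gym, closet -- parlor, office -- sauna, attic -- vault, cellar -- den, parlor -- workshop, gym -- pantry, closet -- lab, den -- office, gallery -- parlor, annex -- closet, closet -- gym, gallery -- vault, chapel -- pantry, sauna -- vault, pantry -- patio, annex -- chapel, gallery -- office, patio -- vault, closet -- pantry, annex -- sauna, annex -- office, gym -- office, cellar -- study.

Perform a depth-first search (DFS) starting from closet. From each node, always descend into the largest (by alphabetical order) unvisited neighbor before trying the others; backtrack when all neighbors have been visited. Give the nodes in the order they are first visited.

Visit closet
closet → parlor
parlor → workshop
workshop → terrace
terrace → patio
patio → vault
vault → sauna
sauna → study
study → pantry
pantry → gym
gym → porch
porch → office
office → gallery
office → den
den → lab
lab → cellar
cellar → chapel
chapel → attic
chapel → annex

closet parlor workshop terrace patio vault sauna study pantry gym porch office gallery den lab cellar chapel attic annex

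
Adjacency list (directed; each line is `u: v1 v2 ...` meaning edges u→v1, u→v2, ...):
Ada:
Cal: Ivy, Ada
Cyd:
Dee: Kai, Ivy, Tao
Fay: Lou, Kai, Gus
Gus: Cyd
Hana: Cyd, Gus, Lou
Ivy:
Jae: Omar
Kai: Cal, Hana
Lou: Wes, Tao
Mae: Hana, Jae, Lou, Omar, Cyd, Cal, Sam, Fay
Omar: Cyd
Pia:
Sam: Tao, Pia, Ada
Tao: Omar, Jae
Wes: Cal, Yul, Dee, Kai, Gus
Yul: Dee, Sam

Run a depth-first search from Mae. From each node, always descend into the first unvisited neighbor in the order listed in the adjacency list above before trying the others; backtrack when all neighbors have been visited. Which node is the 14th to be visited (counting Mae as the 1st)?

Visit Mae
Mae → Hana
Hana → Cyd
Hana → Gus
Hana → Lou
Lou → Wes
Wes → Cal
Cal → Ivy
Cal → Ada
Wes → Yul
Yul → Dee
Dee → Kai
Dee → Tao
Tao → Omar
Tao → Jae
Yul → Sam
Sam → Pia
Mae → Fay

Visit order: Mae, Hana, Cyd, Gus, Lou, Wes, Cal, Ivy, Ada, Yul, Dee, Kai, Tao, Omar, Jae, Sam, Pia, Fay

Omar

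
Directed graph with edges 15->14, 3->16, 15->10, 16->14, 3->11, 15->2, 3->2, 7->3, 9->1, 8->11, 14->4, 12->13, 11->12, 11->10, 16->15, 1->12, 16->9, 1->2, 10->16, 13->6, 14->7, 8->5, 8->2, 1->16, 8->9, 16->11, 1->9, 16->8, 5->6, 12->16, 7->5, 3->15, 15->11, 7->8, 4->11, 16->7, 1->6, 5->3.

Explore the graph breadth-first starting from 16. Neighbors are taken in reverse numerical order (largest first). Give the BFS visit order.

Visit 16; enqueue 15, 14, 11, 9, 8, 7 → queue [15, 14, 11, 9, 8, 7]
Visit 15; enqueue 10, 2 → queue [14, 11, 9, 8, 7, 10, 2]
Visit 14; enqueue 4 → queue [11, 9, 8, 7, 10, 2, 4]
Visit 11; enqueue 12 → queue [9, 8, 7, 10, 2, 4, 12]
Visit 9; enqueue 1 → queue [8, 7, 10, 2, 4, 12, 1]
Visit 8; enqueue 5 → queue [7, 10, 2, 4, 12, 1, 5]
Visit 7; enqueue 3 → queue [10, 2, 4, 12, 1, 5, 3]
Visit 10 → queue [2, 4, 12, 1, 5, 3]
Visit 2 → queue [4, 12, 1, 5, 3]
Visit 4 → queue [12, 1, 5, 3]
Visit 12; enqueue 13 → queue [1, 5, 3, 13]
Visit 1; enqueue 6 → queue [5, 3, 13, 6]
Visit 5 → queue [3, 13, 6]
Visit 3 → queue [13, 6]
Visit 13 → queue [6]
Visit 6 → queue []

16, 15, 14, 11, 9, 8, 7, 10, 2, 4, 12, 1, 5, 3, 13, 6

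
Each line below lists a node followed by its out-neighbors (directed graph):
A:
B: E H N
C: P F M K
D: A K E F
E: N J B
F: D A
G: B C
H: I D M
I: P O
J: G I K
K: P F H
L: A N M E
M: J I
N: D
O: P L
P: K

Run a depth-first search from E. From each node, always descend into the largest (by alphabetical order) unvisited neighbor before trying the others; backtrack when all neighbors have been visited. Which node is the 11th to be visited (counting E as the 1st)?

L

Visit E
E → N
N → D
D → K
K → P
K → H
H → M
M → J
J → I
I → O
O → L
L → A
J → G
G → C
C → F
G → B

Visit order: E, N, D, K, P, H, M, J, I, O, L, A, G, C, F, B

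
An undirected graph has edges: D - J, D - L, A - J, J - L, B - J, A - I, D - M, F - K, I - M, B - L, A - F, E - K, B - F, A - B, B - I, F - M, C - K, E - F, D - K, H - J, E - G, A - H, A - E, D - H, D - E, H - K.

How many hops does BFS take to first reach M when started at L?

2

Level 0: L
Level 1: B, D, J
Level 2: A, E, F, H, I, K, M
Level 3: C, G
M first appears at level 2.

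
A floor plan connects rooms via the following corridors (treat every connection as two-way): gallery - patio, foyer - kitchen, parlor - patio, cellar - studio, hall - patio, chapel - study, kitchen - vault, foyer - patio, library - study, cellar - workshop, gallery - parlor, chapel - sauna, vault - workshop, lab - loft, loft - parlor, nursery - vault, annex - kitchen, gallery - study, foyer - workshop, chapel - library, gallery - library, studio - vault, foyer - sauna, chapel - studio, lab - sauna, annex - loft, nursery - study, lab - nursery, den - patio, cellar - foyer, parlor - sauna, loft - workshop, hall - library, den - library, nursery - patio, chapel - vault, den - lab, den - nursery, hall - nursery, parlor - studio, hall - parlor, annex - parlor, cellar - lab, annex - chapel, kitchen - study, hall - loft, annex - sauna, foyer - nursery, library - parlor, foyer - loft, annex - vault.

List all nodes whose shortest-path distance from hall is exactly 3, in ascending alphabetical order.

cellar, kitchen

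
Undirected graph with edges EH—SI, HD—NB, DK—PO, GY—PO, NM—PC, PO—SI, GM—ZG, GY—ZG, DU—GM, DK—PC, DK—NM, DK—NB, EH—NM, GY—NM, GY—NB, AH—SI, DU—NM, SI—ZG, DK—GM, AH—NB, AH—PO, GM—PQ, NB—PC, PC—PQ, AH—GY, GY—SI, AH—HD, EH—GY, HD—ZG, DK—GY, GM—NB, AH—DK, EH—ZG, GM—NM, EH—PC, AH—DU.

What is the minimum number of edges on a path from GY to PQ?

Level 0: GY
Level 1: AH, DK, EH, NB, NM, PO, SI, ZG
Level 2: DU, GM, HD, PC
Level 3: PQ
PQ first appears at level 3.

3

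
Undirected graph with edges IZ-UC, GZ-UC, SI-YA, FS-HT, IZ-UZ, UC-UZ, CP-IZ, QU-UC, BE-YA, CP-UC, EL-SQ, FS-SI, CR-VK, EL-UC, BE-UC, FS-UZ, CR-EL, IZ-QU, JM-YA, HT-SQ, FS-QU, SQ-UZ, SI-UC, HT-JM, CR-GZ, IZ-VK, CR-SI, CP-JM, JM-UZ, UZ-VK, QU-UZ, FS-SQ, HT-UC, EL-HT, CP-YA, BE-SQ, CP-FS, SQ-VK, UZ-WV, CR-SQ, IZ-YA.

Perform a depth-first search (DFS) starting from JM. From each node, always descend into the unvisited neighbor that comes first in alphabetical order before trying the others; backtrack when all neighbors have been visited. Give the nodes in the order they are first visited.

JM, CP, FS, HT, EL, CR, GZ, UC, BE, SQ, UZ, IZ, QU, VK, YA, SI, WV

Visit JM
JM → CP
CP → FS
FS → HT
HT → EL
EL → CR
CR → GZ
GZ → UC
UC → BE
BE → SQ
SQ → UZ
UZ → IZ
IZ → QU
IZ → VK
IZ → YA
YA → SI
UZ → WV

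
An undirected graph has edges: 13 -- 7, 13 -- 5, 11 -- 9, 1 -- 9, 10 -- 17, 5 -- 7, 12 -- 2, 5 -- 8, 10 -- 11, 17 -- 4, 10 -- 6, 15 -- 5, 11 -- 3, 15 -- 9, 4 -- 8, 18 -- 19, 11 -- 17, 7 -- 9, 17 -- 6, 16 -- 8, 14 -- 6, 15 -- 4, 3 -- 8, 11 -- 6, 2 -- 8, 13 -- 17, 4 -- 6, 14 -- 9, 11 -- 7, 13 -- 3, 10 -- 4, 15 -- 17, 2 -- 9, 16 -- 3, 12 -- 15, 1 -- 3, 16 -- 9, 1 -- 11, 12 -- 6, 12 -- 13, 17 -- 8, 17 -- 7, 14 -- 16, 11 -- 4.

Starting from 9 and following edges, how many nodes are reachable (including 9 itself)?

BFS from 9 visits: 9, 1, 2, 7, 11, 14, 15, 16, 3, 8, 12, 5, 13, 17, 4, 6, 10
Reachable nodes: 17 of 19 total.

17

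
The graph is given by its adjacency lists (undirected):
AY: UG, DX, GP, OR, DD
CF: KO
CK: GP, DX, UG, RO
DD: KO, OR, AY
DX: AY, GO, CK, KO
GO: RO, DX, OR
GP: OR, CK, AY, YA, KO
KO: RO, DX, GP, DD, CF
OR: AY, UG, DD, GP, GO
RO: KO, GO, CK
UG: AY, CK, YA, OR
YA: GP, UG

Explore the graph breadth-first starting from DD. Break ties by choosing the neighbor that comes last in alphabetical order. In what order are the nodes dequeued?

DD → OR → KO → AY → UG → GP → GO → RO → DX → CF → YA → CK

Visit DD; enqueue OR, KO, AY → queue [OR, KO, AY]
Visit OR; enqueue UG, GP, GO → queue [KO, AY, UG, GP, GO]
Visit KO; enqueue RO, DX, CF → queue [AY, UG, GP, GO, RO, DX, CF]
Visit AY → queue [UG, GP, GO, RO, DX, CF]
Visit UG; enqueue YA, CK → queue [GP, GO, RO, DX, CF, YA, CK]
Visit GP → queue [GO, RO, DX, CF, YA, CK]
Visit GO → queue [RO, DX, CF, YA, CK]
Visit RO → queue [DX, CF, YA, CK]
Visit DX → queue [CF, YA, CK]
Visit CF → queue [YA, CK]
Visit YA → queue [CK]
Visit CK → queue []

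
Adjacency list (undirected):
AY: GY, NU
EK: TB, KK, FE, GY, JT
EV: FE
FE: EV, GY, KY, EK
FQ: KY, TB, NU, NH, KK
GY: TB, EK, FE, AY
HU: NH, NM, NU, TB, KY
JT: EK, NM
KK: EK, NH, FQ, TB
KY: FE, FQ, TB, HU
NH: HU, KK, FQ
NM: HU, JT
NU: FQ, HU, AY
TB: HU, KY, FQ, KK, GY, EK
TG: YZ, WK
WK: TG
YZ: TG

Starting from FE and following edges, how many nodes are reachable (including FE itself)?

BFS from FE visits: FE, EK, EV, GY, KY, JT, KK, TB, AY, FQ, HU, NM, NH, NU
Reachable nodes: 14 of 17 total.

14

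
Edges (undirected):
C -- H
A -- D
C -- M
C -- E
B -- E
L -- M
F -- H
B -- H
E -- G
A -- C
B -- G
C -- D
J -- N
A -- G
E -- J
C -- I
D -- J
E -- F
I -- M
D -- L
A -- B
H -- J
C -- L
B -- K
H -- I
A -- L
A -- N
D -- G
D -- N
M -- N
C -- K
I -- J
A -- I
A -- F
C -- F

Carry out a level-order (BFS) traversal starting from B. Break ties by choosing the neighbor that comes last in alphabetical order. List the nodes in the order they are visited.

B -> K -> H -> G -> E -> A -> C -> J -> I -> F -> D -> N -> L -> M

Visit B; enqueue K, H, G, E, A → queue [K, H, G, E, A]
Visit K; enqueue C → queue [H, G, E, A, C]
Visit H; enqueue J, I, F → queue [G, E, A, C, J, I, F]
Visit G; enqueue D → queue [E, A, C, J, I, F, D]
Visit E → queue [A, C, J, I, F, D]
Visit A; enqueue N, L → queue [C, J, I, F, D, N, L]
Visit C; enqueue M → queue [J, I, F, D, N, L, M]
Visit J → queue [I, F, D, N, L, M]
Visit I → queue [F, D, N, L, M]
Visit F → queue [D, N, L, M]
Visit D → queue [N, L, M]
Visit N → queue [L, M]
Visit L → queue [M]
Visit M → queue []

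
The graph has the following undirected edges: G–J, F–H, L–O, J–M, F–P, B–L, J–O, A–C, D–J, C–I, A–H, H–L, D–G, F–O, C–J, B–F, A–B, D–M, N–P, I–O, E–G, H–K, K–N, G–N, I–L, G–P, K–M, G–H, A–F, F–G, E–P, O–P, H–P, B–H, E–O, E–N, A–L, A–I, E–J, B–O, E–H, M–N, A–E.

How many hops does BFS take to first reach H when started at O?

Level 0: O
Level 1: B, E, F, I, J, L, P
Level 2: A, C, D, G, H, M, N
Level 3: K
H first appears at level 2.

2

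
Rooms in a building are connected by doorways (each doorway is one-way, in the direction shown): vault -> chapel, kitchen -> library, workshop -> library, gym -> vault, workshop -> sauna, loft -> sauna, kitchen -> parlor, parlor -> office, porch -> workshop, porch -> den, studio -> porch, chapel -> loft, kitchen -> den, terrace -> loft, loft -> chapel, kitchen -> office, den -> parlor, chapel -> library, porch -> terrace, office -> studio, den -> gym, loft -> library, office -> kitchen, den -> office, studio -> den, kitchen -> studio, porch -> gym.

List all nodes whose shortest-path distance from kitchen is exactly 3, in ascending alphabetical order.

Level 0: kitchen
Level 1: den, library, office, parlor, studio
Level 2: gym, porch
Level 3: terrace, vault, workshop
Level 4: chapel, loft, sauna

terrace, vault, workshop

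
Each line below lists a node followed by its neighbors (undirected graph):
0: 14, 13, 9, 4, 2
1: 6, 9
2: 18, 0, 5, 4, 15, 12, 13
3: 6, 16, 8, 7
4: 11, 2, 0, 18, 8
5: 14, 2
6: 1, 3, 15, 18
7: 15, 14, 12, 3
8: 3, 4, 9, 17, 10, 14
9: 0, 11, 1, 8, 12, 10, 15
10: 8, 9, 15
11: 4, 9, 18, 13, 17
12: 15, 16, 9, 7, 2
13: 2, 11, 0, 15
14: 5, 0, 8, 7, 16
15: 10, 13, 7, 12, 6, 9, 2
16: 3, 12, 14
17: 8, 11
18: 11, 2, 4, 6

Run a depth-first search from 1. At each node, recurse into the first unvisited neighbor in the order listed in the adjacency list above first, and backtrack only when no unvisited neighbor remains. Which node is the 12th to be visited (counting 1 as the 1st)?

Visit 1
1 → 6
6 → 3
3 → 16
16 → 12
12 → 15
15 → 10
10 → 8
8 → 4
4 → 11
11 → 9
9 → 0
0 → 14
14 → 5
5 → 2
2 → 18
2 → 13
14 → 7
11 → 17

Visit order: 1, 6, 3, 16, 12, 15, 10, 8, 4, 11, 9, 0, 14, 5, 2, 18, 13, 7, 17

0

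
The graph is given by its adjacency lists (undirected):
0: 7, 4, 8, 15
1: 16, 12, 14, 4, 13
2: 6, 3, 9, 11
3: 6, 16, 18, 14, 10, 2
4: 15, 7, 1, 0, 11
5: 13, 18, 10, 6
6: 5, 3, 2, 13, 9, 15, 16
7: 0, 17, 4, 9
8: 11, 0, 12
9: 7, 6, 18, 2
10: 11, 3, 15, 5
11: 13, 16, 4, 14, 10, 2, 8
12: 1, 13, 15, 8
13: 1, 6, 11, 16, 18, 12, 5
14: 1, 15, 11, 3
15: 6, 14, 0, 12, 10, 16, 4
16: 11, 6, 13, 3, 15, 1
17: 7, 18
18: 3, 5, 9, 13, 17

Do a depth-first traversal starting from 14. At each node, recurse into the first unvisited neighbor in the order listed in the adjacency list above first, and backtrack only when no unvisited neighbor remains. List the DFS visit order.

Visit 14
14 → 1
1 → 16
16 → 11
11 → 13
13 → 6
6 → 5
5 → 18
18 → 3
3 → 10
10 → 15
15 → 0
0 → 7
7 → 17
7 → 4
7 → 9
9 → 2
0 → 8
8 → 12

14, 1, 16, 11, 13, 6, 5, 18, 3, 10, 15, 0, 7, 17, 4, 9, 2, 8, 12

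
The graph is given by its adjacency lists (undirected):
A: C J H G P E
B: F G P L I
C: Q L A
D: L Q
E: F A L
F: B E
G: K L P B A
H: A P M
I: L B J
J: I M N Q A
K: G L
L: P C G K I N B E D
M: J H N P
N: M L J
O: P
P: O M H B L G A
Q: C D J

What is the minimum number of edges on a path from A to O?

Level 0: A
Level 1: C, E, G, H, J, P
Level 2: B, F, I, K, L, M, N, O, Q
Level 3: D
O first appears at level 2.

2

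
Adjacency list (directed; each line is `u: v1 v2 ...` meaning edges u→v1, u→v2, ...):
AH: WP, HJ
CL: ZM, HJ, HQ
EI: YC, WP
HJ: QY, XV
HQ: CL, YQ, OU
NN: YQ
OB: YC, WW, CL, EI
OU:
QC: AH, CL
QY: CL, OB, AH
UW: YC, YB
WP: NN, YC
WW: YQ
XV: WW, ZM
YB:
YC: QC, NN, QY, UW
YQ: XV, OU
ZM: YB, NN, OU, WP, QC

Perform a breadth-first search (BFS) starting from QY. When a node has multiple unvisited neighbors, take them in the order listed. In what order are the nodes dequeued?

QY, CL, OB, AH, ZM, HJ, HQ, YC, WW, EI, WP, YB, NN, OU, QC, XV, YQ, UW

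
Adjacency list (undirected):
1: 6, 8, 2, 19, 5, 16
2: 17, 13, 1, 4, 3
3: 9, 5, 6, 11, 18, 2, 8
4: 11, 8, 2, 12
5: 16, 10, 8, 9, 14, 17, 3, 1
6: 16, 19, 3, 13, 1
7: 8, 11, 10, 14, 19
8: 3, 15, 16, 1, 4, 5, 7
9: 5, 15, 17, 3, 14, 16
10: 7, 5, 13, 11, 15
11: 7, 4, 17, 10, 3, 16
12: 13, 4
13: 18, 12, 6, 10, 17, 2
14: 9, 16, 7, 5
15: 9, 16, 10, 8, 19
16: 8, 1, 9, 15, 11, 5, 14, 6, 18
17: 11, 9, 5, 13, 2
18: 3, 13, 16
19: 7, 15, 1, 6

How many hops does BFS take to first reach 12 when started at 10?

2

Level 0: 10
Level 1: 5, 7, 11, 13, 15
Level 2: 1, 2, 3, 4, 6, 8, 9, 12, 14, 16, 17, 18, 19
12 first appears at level 2.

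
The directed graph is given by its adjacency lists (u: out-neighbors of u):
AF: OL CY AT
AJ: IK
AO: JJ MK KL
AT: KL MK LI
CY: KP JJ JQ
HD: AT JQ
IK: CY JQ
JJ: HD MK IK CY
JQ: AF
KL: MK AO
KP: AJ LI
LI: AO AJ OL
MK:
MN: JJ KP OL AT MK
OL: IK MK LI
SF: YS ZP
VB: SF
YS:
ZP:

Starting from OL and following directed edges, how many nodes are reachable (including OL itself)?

BFS from OL visits: OL, IK, LI, MK, CY, JQ, AJ, AO, JJ, KP, AF, KL, HD, AT
Reachable nodes: 14 of 19 total.

14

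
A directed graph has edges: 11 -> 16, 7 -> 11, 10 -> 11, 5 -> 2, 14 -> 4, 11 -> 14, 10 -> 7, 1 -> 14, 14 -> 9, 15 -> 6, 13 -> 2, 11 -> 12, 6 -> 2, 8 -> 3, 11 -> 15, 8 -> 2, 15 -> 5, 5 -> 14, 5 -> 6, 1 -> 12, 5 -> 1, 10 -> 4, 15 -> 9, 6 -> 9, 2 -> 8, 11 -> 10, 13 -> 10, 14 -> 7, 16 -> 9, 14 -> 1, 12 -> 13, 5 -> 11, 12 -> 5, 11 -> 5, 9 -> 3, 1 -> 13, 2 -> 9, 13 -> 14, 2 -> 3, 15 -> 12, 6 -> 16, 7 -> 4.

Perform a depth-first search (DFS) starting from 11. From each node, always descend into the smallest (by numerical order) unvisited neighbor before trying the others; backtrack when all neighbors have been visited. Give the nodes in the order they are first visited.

11, 5, 1, 12, 13, 2, 3, 8, 9, 10, 4, 7, 14, 6, 16, 15

Visit 11
11 → 5
5 → 1
1 → 12
12 → 13
13 → 2
2 → 3
2 → 8
2 → 9
13 → 10
10 → 4
10 → 7
13 → 14
5 → 6
6 → 16
11 → 15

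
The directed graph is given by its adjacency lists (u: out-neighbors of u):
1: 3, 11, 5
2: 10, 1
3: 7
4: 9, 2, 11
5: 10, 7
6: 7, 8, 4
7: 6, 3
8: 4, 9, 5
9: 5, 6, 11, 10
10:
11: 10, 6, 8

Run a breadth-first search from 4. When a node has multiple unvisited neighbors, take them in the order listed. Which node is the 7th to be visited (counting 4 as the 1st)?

10

Visit 4; enqueue 9, 2, 11 → queue [9, 2, 11]
Visit 9; enqueue 5, 6, 10 → queue [2, 11, 5, 6, 10]
Visit 2; enqueue 1 → queue [11, 5, 6, 10, 1]
Visit 11; enqueue 8 → queue [5, 6, 10, 1, 8]
Visit 5; enqueue 7 → queue [6, 10, 1, 8, 7]
Visit 6 → queue [10, 1, 8, 7]
Visit 10 → queue [1, 8, 7]
Visit 1; enqueue 3 → queue [8, 7, 3]
Visit 8 → queue [7, 3]
Visit 7 → queue [3]
Visit 3 → queue []

Visit order: 4, 9, 2, 11, 5, 6, 10, 1, 8, 7, 3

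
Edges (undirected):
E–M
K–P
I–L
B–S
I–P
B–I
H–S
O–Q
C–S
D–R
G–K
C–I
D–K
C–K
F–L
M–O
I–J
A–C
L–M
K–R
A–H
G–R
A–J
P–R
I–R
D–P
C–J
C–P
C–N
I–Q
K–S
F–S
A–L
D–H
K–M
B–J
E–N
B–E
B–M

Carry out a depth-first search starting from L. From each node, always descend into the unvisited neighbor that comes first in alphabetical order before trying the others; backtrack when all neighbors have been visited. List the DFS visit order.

L, A, C, I, B, E, M, K, D, H, S, F, P, R, G, O, Q, N, J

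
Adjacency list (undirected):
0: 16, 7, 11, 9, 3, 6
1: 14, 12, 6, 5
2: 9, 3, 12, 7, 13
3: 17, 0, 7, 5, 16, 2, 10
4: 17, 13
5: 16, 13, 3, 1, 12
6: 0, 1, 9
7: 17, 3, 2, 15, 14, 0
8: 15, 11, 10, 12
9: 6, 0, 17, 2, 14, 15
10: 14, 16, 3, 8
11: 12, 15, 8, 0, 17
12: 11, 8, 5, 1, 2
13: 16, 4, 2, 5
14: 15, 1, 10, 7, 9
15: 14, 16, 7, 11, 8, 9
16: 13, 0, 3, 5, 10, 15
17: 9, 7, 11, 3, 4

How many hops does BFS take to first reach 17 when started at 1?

3

Level 0: 1
Level 1: 5, 6, 12, 14
Level 2: 0, 2, 3, 7, 8, 9, 10, 11, 13, 15, 16
Level 3: 4, 17
17 first appears at level 3.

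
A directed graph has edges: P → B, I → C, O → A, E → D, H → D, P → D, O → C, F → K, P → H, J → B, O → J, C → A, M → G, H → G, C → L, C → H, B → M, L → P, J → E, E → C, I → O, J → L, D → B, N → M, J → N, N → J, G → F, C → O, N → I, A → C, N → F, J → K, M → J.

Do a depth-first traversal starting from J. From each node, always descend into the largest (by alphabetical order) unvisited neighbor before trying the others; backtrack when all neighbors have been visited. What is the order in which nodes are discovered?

Visit J
J → N
N → M
M → G
G → F
F → K
N → I
I → O
O → C
C → L
L → P
P → H
H → D
D → B
C → A
J → E

J N M G F K I O C L P H D B A E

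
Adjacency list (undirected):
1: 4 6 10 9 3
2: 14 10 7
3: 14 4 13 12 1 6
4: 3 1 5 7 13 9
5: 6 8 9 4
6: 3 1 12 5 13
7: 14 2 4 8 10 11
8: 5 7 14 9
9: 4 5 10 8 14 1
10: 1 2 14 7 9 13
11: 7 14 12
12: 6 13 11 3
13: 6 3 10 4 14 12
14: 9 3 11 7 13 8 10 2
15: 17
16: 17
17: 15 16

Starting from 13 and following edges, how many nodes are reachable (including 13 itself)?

BFS from 13 visits: 13, 6, 3, 10, 4, 14, 12, 1, 5, 2, 7, 9, 11, 8
Reachable nodes: 14 of 17 total.

14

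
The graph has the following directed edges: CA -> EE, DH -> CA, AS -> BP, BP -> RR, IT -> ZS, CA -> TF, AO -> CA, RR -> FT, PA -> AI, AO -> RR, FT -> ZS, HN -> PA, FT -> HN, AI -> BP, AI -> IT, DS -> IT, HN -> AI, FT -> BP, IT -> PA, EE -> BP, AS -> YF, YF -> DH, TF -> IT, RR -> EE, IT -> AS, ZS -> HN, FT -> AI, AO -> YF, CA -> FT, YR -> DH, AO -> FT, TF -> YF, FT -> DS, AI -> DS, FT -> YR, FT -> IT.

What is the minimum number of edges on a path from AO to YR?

2

Level 0: AO
Level 1: CA, FT, RR, YF
Level 2: AI, BP, DH, DS, EE, HN, IT, TF, YR, ZS
Level 3: AS, PA
YR first appears at level 2.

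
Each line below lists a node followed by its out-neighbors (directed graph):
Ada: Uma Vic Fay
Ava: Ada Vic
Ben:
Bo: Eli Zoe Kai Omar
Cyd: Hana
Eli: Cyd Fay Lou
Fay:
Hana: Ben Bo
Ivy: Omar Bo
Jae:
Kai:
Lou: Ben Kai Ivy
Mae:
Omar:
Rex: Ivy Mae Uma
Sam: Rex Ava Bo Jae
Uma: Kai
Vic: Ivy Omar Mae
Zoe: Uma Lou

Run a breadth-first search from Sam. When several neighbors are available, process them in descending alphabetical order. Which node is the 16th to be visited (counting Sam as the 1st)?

Fay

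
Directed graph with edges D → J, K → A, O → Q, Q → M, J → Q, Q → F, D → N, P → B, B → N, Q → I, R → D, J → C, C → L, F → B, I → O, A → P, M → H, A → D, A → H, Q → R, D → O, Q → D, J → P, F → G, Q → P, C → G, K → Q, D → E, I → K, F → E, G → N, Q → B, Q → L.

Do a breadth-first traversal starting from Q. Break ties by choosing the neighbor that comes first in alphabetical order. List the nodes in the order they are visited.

Visit Q; enqueue B, D, F, I, L, M, P, R → queue [B, D, F, I, L, M, P, R]
Visit B; enqueue N → queue [D, F, I, L, M, P, R, N]
Visit D; enqueue E, J, O → queue [F, I, L, M, P, R, N, E, J, O]
Visit F; enqueue G → queue [I, L, M, P, R, N, E, J, O, G]
Visit I; enqueue K → queue [L, M, P, R, N, E, J, O, G, K]
Visit L → queue [M, P, R, N, E, J, O, G, K]
Visit M; enqueue H → queue [P, R, N, E, J, O, G, K, H]
Visit P → queue [R, N, E, J, O, G, K, H]
Visit R → queue [N, E, J, O, G, K, H]
Visit N → queue [E, J, O, G, K, H]
Visit E → queue [J, O, G, K, H]
Visit J; enqueue C → queue [O, G, K, H, C]
Visit O → queue [G, K, H, C]
Visit G → queue [K, H, C]
Visit K; enqueue A → queue [H, C, A]
Visit H → queue [C, A]
Visit C → queue [A]
Visit A → queue []

Q → B → D → F → I → L → M → P → R → N → E → J → O → G → K → H → C → A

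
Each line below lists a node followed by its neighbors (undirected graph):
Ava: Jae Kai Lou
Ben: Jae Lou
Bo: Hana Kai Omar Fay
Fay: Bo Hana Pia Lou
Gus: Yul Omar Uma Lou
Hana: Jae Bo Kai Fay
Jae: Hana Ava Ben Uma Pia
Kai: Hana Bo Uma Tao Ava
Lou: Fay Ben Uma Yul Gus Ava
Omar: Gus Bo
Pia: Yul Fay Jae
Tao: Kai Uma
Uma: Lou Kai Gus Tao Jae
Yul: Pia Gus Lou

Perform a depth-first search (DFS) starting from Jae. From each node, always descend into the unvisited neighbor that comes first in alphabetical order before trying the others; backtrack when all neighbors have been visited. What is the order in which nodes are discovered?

Jae → Ava → Kai → Bo → Fay → Hana → Lou → Ben → Gus → Omar → Uma → Tao → Yul → Pia

Visit Jae
Jae → Ava
Ava → Kai
Kai → Bo
Bo → Fay
Fay → Hana
Fay → Lou
Lou → Ben
Lou → Gus
Gus → Omar
Gus → Uma
Uma → Tao
Gus → Yul
Yul → Pia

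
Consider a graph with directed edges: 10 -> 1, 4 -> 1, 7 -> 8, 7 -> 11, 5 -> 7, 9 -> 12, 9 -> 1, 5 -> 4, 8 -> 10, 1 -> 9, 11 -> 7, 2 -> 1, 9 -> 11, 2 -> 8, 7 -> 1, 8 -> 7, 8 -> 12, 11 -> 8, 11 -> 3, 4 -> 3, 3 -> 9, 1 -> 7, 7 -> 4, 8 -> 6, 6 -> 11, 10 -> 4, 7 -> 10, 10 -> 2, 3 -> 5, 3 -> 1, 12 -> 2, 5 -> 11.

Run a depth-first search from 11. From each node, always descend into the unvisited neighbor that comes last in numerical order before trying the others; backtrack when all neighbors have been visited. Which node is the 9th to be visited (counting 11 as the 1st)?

Visit 11
11 → 8
8 → 12
12 → 2
2 → 1
1 → 9
1 → 7
7 → 10
10 → 4
4 → 3
3 → 5
8 → 6

Visit order: 11, 8, 12, 2, 1, 9, 7, 10, 4, 3, 5, 6

4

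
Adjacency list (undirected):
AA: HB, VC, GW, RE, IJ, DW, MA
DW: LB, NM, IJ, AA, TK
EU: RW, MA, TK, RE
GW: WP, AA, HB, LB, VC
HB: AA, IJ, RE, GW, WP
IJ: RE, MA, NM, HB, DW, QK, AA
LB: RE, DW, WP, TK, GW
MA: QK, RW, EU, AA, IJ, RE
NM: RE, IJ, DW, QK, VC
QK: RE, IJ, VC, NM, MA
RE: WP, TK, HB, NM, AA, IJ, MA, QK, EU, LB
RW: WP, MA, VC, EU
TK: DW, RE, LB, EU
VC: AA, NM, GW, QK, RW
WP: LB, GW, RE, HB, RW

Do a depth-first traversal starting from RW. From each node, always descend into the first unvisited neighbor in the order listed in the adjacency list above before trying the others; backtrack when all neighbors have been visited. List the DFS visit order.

Visit RW
RW → WP
WP → LB
LB → RE
RE → TK
TK → DW
DW → NM
NM → IJ
IJ → MA
MA → QK
QK → VC
VC → AA
AA → HB
HB → GW
MA → EU

RW WP LB RE TK DW NM IJ MA QK VC AA HB GW EU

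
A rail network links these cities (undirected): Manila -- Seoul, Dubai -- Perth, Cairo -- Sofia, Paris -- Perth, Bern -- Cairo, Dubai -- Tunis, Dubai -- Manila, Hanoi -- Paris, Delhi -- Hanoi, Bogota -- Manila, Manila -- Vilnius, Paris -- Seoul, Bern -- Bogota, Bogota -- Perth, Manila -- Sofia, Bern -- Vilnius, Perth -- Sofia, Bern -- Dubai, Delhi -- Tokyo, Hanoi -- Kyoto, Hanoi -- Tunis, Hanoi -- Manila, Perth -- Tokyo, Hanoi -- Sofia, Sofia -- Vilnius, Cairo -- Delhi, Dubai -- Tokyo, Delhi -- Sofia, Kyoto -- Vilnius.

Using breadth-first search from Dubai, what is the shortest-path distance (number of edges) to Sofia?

2

Level 0: Dubai
Level 1: Bern, Manila, Perth, Tokyo, Tunis
Level 2: Bogota, Cairo, Delhi, Hanoi, Paris, Seoul, Sofia, Vilnius
Level 3: Kyoto
Sofia first appears at level 2.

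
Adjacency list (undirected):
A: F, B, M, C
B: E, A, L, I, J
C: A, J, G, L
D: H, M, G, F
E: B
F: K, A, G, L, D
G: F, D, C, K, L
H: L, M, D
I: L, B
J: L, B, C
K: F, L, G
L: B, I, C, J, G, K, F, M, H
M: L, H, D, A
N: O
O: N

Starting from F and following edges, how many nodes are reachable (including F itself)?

13

BFS from F visits: F, K, A, G, L, D, B, M, C, I, J, H, E
Reachable nodes: 13 of 15 total.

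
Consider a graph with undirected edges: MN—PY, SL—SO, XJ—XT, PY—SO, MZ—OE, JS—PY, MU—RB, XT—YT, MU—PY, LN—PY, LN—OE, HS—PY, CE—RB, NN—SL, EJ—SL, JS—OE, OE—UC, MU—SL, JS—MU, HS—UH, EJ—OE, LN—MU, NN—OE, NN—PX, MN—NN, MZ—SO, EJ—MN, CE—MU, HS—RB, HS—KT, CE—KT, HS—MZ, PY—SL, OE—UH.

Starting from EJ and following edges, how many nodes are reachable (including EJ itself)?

BFS from EJ visits: EJ, SL, OE, MN, SO, PY, NN, MU, UH, UC, MZ, LN, JS, HS, PX, RB, CE, KT
Reachable nodes: 18 of 21 total.

18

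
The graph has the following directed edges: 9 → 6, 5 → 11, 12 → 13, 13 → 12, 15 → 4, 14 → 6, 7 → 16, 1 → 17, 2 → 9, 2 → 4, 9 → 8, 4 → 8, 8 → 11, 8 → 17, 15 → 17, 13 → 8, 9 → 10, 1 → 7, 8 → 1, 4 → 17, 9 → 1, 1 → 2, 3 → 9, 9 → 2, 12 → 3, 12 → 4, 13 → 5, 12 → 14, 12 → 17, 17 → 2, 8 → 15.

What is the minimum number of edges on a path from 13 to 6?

Level 0: 13
Level 1: 5, 8, 12
Level 2: 1, 3, 4, 11, 14, 15, 17
Level 3: 2, 6, 7, 9
Level 4: 10, 16
6 first appears at level 3.

3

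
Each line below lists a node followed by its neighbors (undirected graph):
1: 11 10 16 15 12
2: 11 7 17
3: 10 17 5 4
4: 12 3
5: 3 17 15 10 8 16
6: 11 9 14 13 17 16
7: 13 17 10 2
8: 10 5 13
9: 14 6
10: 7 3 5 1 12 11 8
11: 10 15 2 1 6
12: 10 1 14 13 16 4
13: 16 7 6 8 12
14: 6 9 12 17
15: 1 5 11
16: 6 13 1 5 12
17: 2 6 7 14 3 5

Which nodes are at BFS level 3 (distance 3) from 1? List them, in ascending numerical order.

Level 0: 1
Level 1: 10, 11, 12, 15, 16
Level 2: 2, 3, 4, 5, 6, 7, 8, 13, 14
Level 3: 9, 17

9, 17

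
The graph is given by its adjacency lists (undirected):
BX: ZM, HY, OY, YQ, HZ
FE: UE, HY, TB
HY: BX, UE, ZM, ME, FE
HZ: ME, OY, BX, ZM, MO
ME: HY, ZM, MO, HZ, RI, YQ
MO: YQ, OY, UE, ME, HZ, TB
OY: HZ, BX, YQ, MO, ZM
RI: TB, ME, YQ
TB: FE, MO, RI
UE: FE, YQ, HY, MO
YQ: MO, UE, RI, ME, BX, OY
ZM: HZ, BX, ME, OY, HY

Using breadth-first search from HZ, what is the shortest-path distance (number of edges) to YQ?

Level 0: HZ
Level 1: BX, ME, MO, OY, ZM
Level 2: HY, RI, TB, UE, YQ
Level 3: FE
YQ first appears at level 2.

2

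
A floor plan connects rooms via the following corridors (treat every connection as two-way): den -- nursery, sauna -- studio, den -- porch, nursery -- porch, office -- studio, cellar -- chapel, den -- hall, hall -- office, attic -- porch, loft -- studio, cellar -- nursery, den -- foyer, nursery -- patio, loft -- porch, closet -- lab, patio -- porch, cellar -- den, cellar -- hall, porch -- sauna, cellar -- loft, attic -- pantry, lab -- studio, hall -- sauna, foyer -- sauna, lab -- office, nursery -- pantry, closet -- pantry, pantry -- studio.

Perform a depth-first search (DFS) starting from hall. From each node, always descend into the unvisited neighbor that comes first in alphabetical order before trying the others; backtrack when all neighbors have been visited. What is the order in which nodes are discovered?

hall cellar chapel den foyer sauna porch attic pantry closet lab office studio loft nursery patio

Visit hall
hall → cellar
cellar → chapel
cellar → den
den → foyer
foyer → sauna
sauna → porch
porch → attic
attic → pantry
pantry → closet
closet → lab
lab → office
office → studio
studio → loft
pantry → nursery
nursery → patio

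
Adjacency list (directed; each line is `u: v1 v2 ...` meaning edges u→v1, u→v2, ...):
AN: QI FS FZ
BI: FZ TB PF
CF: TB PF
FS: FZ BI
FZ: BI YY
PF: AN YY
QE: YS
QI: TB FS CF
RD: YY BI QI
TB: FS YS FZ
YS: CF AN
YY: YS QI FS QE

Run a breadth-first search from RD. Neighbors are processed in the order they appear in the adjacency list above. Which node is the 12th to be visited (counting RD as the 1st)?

AN

Visit RD; enqueue YY, BI, QI → queue [YY, BI, QI]
Visit YY; enqueue YS, FS, QE → queue [BI, QI, YS, FS, QE]
Visit BI; enqueue FZ, TB, PF → queue [QI, YS, FS, QE, FZ, TB, PF]
Visit QI; enqueue CF → queue [YS, FS, QE, FZ, TB, PF, CF]
Visit YS; enqueue AN → queue [FS, QE, FZ, TB, PF, CF, AN]
Visit FS → queue [QE, FZ, TB, PF, CF, AN]
Visit QE → queue [FZ, TB, PF, CF, AN]
Visit FZ → queue [TB, PF, CF, AN]
Visit TB → queue [PF, CF, AN]
Visit PF → queue [CF, AN]
Visit CF → queue [AN]
Visit AN → queue []

Visit order: RD, YY, BI, QI, YS, FS, QE, FZ, TB, PF, CF, AN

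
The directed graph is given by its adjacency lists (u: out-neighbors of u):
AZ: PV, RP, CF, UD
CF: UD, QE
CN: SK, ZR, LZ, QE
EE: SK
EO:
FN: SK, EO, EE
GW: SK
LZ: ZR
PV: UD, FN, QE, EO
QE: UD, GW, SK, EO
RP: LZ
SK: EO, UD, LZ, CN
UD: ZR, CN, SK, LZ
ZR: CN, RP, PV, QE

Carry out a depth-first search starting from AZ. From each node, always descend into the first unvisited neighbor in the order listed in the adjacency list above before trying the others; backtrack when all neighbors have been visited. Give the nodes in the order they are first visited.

Visit AZ
AZ → PV
PV → UD
UD → ZR
ZR → CN
CN → SK
SK → EO
SK → LZ
CN → QE
QE → GW
ZR → RP
PV → FN
FN → EE
AZ → CF

AZ PV UD ZR CN SK EO LZ QE GW RP FN EE CF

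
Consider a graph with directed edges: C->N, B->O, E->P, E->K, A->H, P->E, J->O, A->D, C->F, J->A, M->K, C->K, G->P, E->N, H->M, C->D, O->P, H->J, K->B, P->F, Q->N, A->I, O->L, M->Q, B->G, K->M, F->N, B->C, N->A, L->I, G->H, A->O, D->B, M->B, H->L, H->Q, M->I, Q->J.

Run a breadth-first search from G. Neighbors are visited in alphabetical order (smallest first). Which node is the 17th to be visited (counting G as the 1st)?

C

Visit G; enqueue H, P → queue [H, P]
Visit H; enqueue J, L, M, Q → queue [P, J, L, M, Q]
Visit P; enqueue E, F → queue [J, L, M, Q, E, F]
Visit J; enqueue A, O → queue [L, M, Q, E, F, A, O]
Visit L; enqueue I → queue [M, Q, E, F, A, O, I]
Visit M; enqueue B, K → queue [Q, E, F, A, O, I, B, K]
Visit Q; enqueue N → queue [E, F, A, O, I, B, K, N]
Visit E → queue [F, A, O, I, B, K, N]
Visit F → queue [A, O, I, B, K, N]
Visit A; enqueue D → queue [O, I, B, K, N, D]
Visit O → queue [I, B, K, N, D]
Visit I → queue [B, K, N, D]
Visit B; enqueue C → queue [K, N, D, C]
Visit K → queue [N, D, C]
Visit N → queue [D, C]
Visit D → queue [C]
Visit C → queue []

Visit order: G, H, P, J, L, M, Q, E, F, A, O, I, B, K, N, D, C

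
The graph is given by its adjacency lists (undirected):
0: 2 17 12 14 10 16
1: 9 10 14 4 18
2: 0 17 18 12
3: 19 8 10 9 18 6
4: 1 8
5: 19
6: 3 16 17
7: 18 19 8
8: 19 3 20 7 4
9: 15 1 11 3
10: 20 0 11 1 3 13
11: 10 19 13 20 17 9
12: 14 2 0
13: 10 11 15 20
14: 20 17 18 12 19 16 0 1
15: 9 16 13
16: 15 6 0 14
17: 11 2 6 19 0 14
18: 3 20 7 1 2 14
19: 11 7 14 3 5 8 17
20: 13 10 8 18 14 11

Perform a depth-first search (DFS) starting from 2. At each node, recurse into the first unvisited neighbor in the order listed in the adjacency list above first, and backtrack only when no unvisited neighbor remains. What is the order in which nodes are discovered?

Visit 2
2 → 0
0 → 17
17 → 11
11 → 10
10 → 20
20 → 13
13 → 15
15 → 9
9 → 1
1 → 14
14 → 18
18 → 3
3 → 19
19 → 7
7 → 8
8 → 4
19 → 5
3 → 6
6 → 16
14 → 12

2 → 0 → 17 → 11 → 10 → 20 → 13 → 15 → 9 → 1 → 14 → 18 → 3 → 19 → 7 → 8 → 4 → 5 → 6 → 16 → 12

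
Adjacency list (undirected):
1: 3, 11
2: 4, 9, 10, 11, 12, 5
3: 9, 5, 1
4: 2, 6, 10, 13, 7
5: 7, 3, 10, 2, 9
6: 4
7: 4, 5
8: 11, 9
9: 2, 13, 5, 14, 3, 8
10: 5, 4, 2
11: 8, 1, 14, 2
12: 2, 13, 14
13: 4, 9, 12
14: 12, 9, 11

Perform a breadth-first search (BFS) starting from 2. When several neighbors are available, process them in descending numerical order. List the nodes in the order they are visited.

2, 12, 11, 10, 9, 5, 4, 14, 13, 8, 1, 3, 7, 6

Visit 2; enqueue 12, 11, 10, 9, 5, 4 → queue [12, 11, 10, 9, 5, 4]
Visit 12; enqueue 14, 13 → queue [11, 10, 9, 5, 4, 14, 13]
Visit 11; enqueue 8, 1 → queue [10, 9, 5, 4, 14, 13, 8, 1]
Visit 10 → queue [9, 5, 4, 14, 13, 8, 1]
Visit 9; enqueue 3 → queue [5, 4, 14, 13, 8, 1, 3]
Visit 5; enqueue 7 → queue [4, 14, 13, 8, 1, 3, 7]
Visit 4; enqueue 6 → queue [14, 13, 8, 1, 3, 7, 6]
Visit 14 → queue [13, 8, 1, 3, 7, 6]
Visit 13 → queue [8, 1, 3, 7, 6]
Visit 8 → queue [1, 3, 7, 6]
Visit 1 → queue [3, 7, 6]
Visit 3 → queue [7, 6]
Visit 7 → queue [6]
Visit 6 → queue []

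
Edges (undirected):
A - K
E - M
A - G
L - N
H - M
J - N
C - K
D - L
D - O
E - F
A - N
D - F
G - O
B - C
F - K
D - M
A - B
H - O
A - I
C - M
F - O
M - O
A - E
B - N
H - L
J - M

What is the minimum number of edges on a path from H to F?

2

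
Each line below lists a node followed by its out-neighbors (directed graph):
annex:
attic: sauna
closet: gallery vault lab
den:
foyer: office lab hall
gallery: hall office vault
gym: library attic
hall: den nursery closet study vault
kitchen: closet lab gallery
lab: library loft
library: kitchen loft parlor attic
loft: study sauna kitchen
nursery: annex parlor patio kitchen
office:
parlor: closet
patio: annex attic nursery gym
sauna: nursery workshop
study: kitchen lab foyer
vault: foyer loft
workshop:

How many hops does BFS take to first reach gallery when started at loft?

2

Level 0: loft
Level 1: kitchen, sauna, study
Level 2: closet, foyer, gallery, lab, nursery, workshop
Level 3: annex, hall, library, office, parlor, patio, vault
Level 4: attic, den, gym
gallery first appears at level 2.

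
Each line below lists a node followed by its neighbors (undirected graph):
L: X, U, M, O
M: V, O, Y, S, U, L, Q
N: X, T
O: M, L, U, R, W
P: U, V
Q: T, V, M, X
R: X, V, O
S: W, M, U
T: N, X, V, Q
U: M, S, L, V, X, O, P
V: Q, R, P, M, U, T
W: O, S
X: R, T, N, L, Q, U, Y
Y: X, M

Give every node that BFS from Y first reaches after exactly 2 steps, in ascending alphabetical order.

L, N, O, Q, R, S, T, U, V

Level 0: Y
Level 1: M, X
Level 2: L, N, O, Q, R, S, T, U, V
Level 3: P, W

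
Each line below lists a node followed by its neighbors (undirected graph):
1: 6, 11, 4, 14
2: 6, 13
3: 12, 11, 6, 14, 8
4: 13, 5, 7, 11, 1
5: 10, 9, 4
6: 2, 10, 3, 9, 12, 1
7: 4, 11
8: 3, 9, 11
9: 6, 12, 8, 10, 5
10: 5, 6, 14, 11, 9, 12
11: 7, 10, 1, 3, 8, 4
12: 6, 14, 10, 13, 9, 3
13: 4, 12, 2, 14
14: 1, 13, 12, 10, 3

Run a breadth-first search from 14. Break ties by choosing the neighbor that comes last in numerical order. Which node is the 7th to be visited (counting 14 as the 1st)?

4

Visit 14; enqueue 13, 12, 10, 3, 1 → queue [13, 12, 10, 3, 1]
Visit 13; enqueue 4, 2 → queue [12, 10, 3, 1, 4, 2]
Visit 12; enqueue 9, 6 → queue [10, 3, 1, 4, 2, 9, 6]
Visit 10; enqueue 11, 5 → queue [3, 1, 4, 2, 9, 6, 11, 5]
Visit 3; enqueue 8 → queue [1, 4, 2, 9, 6, 11, 5, 8]
Visit 1 → queue [4, 2, 9, 6, 11, 5, 8]
Visit 4; enqueue 7 → queue [2, 9, 6, 11, 5, 8, 7]
Visit 2 → queue [9, 6, 11, 5, 8, 7]
Visit 9 → queue [6, 11, 5, 8, 7]
Visit 6 → queue [11, 5, 8, 7]
Visit 11 → queue [5, 8, 7]
Visit 5 → queue [8, 7]
Visit 8 → queue [7]
Visit 7 → queue []

Visit order: 14, 13, 12, 10, 3, 1, 4, 2, 9, 6, 11, 5, 8, 7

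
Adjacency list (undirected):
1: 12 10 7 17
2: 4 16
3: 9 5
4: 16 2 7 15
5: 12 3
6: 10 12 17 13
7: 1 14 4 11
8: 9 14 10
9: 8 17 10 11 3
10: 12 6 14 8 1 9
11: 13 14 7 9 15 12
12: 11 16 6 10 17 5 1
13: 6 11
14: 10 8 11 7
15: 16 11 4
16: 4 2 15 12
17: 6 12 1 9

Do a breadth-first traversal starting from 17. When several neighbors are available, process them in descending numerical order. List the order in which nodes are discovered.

Visit 17; enqueue 12, 9, 6, 1 → queue [12, 9, 6, 1]
Visit 12; enqueue 16, 11, 10, 5 → queue [9, 6, 1, 16, 11, 10, 5]
Visit 9; enqueue 8, 3 → queue [6, 1, 16, 11, 10, 5, 8, 3]
Visit 6; enqueue 13 → queue [1, 16, 11, 10, 5, 8, 3, 13]
Visit 1; enqueue 7 → queue [16, 11, 10, 5, 8, 3, 13, 7]
Visit 16; enqueue 15, 4, 2 → queue [11, 10, 5, 8, 3, 13, 7, 15, 4, 2]
Visit 11; enqueue 14 → queue [10, 5, 8, 3, 13, 7, 15, 4, 2, 14]
Visit 10 → queue [5, 8, 3, 13, 7, 15, 4, 2, 14]
Visit 5 → queue [8, 3, 13, 7, 15, 4, 2, 14]
Visit 8 → queue [3, 13, 7, 15, 4, 2, 14]
Visit 3 → queue [13, 7, 15, 4, 2, 14]
Visit 13 → queue [7, 15, 4, 2, 14]
Visit 7 → queue [15, 4, 2, 14]
Visit 15 → queue [4, 2, 14]
Visit 4 → queue [2, 14]
Visit 2 → queue [14]
Visit 14 → queue []

17 → 12 → 9 → 6 → 1 → 16 → 11 → 10 → 5 → 8 → 3 → 13 → 7 → 15 → 4 → 2 → 14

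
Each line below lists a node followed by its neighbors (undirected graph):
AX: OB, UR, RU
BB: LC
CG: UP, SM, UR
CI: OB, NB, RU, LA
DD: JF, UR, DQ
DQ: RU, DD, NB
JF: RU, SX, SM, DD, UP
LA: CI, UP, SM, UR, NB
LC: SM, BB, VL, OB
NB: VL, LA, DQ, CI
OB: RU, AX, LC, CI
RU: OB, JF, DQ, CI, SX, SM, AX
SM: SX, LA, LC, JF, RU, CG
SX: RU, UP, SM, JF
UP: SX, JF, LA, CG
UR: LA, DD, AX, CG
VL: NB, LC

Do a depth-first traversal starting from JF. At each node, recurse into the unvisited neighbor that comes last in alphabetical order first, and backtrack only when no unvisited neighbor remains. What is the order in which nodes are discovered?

JF, UP, SX, SM, RU, OB, LC, VL, NB, LA, UR, DD, DQ, CG, AX, CI, BB

Visit JF
JF → UP
UP → SX
SX → SM
SM → RU
RU → OB
OB → LC
LC → VL
VL → NB
NB → LA
LA → UR
UR → DD
DD → DQ
UR → CG
UR → AX
LA → CI
LC → BB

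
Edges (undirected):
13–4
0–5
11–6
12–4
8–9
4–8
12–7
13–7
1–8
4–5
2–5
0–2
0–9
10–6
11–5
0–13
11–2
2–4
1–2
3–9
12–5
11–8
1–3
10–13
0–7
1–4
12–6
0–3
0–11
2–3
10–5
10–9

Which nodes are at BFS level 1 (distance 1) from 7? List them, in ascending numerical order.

Level 0: 7
Level 1: 0, 12, 13
Level 2: 2, 3, 4, 5, 6, 9, 10, 11
Level 3: 1, 8

0, 12, 13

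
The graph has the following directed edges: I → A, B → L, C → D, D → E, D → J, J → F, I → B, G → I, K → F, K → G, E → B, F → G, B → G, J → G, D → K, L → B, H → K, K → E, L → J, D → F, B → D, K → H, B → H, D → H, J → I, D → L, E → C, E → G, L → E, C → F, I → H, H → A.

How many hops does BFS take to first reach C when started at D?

Level 0: D
Level 1: E, F, H, J, K, L
Level 2: A, B, C, G, I
C first appears at level 2.

2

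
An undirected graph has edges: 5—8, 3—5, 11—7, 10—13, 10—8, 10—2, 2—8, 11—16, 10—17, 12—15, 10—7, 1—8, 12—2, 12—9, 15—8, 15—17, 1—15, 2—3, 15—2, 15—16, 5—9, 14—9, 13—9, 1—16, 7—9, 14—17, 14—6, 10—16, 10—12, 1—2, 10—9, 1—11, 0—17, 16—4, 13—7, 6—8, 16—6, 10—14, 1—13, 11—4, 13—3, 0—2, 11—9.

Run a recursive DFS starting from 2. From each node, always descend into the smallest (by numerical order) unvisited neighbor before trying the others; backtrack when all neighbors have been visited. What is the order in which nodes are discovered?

Visit 2
2 → 0
0 → 17
17 → 10
10 → 7
7 → 9
9 → 5
5 → 3
3 → 13
13 → 1
1 → 8
8 → 6
6 → 14
6 → 16
16 → 4
4 → 11
16 → 15
15 → 12

2, 0, 17, 10, 7, 9, 5, 3, 13, 1, 8, 6, 14, 16, 4, 11, 15, 12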